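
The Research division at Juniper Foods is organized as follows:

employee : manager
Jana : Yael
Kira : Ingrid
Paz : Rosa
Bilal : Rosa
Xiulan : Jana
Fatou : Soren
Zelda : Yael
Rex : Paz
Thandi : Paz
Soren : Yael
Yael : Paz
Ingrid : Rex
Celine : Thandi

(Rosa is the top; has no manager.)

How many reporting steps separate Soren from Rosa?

Chain from Soren up to Rosa: Soren → Yael → Paz → Rosa. That is 3 steps up, so Soren is 3 levels below Rosa.

3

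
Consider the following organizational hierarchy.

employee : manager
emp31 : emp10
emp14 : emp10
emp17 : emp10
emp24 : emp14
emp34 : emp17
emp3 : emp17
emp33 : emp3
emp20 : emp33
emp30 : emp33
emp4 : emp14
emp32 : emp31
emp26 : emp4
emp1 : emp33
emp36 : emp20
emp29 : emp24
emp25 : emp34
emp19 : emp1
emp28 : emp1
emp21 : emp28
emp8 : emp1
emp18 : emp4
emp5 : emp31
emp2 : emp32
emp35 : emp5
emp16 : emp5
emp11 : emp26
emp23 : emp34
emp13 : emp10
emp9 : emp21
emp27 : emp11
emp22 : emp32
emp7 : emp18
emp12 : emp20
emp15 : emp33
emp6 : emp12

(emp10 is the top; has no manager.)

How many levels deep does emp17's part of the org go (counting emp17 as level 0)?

The longest chain under emp17 runs emp17 → emp3 → emp33 → emp1 → emp28 → emp21 → emp9, which is 6 levels below emp17.

6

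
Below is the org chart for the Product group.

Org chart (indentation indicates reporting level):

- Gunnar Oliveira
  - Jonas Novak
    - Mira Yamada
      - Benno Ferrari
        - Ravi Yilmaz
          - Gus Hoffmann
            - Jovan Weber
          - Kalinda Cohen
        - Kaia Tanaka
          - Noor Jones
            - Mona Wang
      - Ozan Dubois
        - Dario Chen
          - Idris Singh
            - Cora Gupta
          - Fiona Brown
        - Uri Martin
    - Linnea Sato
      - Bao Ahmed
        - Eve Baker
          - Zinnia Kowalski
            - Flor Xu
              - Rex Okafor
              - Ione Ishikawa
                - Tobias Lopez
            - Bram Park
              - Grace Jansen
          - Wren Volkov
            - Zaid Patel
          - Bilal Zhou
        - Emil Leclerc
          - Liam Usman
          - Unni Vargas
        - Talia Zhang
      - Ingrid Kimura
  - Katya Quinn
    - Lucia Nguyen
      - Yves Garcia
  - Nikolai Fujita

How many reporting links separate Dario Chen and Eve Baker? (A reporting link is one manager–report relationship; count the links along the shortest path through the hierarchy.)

6

Dario Chen is 3 levels below Jonas Novak, and Eve Baker is 3 levels below Jonas Novak (their lowest common manager). The shortest path runs up from Dario Chen to Jonas Novak and back down to Eve Baker: 3 + 3 = 6 links.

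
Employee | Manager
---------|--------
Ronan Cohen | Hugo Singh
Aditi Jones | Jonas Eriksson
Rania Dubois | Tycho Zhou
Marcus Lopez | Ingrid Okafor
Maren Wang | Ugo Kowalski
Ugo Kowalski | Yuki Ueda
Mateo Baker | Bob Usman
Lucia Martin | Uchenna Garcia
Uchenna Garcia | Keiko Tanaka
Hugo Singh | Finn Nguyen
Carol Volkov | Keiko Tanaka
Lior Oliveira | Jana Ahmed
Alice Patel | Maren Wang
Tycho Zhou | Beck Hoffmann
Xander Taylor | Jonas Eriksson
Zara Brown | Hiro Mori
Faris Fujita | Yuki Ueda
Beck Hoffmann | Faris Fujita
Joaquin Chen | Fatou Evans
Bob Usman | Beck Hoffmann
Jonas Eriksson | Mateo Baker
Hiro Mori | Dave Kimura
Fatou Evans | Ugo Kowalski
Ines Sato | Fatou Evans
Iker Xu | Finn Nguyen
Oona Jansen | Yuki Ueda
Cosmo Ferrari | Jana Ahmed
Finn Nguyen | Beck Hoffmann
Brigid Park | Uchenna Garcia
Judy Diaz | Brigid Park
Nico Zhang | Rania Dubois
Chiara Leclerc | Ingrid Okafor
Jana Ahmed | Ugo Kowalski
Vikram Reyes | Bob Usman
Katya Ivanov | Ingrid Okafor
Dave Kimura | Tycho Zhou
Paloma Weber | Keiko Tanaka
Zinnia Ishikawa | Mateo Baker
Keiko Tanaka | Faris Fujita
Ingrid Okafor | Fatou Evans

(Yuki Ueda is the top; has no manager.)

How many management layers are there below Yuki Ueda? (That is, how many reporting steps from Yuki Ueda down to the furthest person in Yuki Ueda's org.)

The longest chain under Yuki Ueda runs Yuki Ueda → Faris Fujita → Beck Hoffmann → Tycho Zhou → Dave Kimura → Hiro Mori → Zara Brown, which is 6 levels below Yuki Ueda.

6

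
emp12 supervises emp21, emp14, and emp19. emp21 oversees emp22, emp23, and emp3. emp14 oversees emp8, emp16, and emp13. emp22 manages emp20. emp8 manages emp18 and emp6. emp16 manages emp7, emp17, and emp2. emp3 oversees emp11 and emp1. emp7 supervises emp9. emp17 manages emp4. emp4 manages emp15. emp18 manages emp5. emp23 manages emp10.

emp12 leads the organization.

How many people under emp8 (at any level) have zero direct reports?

2

The people in emp8's organization with no one reporting to them are emp6, emp5. That is 2.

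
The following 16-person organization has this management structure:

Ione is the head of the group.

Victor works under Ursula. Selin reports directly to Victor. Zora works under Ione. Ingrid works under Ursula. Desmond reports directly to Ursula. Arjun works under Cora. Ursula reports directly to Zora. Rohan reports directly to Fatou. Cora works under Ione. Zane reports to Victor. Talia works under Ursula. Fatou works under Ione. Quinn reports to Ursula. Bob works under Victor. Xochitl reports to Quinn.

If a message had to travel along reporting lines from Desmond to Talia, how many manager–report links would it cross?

Desmond is 1 level below Ursula, and Talia is 1 level below Ursula (their lowest common manager). The shortest path runs up from Desmond to Ursula and back down to Talia: 1 + 1 = 2 links.

2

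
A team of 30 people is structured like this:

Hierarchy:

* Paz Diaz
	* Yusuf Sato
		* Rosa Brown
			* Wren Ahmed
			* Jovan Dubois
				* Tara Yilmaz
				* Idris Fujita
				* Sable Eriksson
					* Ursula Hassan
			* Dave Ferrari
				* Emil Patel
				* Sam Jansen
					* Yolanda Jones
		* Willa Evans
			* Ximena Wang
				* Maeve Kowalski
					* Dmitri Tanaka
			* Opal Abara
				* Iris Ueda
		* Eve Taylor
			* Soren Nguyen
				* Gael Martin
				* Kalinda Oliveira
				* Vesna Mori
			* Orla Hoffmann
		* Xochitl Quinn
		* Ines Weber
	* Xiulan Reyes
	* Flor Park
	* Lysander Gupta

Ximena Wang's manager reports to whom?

Ximena Wang reports to Willa Evans, and Willa Evans reports to Yusuf Sato. So Ximena Wang's skip-level manager is Yusuf Sato.

Yusuf Sato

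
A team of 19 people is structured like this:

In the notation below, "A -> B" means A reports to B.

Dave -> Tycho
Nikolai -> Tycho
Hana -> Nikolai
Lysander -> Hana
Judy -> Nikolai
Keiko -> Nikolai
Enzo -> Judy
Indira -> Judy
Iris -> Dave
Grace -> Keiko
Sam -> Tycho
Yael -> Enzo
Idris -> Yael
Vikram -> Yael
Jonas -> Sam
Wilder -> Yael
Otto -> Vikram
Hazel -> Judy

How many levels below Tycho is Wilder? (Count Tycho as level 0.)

5

Chain from Wilder up to Tycho: Wilder → Yael → Enzo → Judy → Nikolai → Tycho. That is 5 steps up, so Wilder is 5 levels below Tycho.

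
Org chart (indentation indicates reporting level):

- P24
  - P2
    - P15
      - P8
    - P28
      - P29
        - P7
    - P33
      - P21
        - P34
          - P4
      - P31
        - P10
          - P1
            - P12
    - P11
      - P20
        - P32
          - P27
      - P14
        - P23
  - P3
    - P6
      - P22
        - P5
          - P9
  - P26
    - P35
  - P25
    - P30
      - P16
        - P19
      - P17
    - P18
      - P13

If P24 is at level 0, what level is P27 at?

5

Chain from P27 up to P24: P27 → P32 → P20 → P11 → P2 → P24. That is 5 steps up, so P27 is 5 levels below P24.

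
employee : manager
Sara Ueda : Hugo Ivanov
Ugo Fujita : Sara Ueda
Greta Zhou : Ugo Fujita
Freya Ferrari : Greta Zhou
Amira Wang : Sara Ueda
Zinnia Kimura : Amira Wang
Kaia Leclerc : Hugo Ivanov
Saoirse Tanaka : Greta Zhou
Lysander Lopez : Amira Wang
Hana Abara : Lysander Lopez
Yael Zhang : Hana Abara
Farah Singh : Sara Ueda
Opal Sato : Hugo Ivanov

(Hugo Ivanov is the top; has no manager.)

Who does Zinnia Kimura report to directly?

Amira Wang

Zinnia Kimura reports directly to Amira Wang.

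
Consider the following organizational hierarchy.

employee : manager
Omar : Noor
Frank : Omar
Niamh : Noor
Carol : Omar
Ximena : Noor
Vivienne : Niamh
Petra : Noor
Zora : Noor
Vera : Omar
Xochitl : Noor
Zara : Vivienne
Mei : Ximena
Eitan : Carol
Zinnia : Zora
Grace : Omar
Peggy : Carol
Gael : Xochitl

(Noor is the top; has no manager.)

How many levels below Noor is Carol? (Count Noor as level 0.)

Chain from Carol up to Noor: Carol → Omar → Noor. That is 2 steps up, so Carol is 2 levels below Noor.

2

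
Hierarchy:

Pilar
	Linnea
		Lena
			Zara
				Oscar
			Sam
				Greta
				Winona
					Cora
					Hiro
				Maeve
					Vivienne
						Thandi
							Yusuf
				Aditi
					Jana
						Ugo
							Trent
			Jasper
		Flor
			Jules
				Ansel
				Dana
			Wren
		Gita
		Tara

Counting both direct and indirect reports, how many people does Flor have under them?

Flor directly manages Jules, Wren. Under Jules: Dana, Ansel (2). Wren has no reports. So Flor's organization is 2 direct reports plus everyone under them: 3 + 1 = 4.

4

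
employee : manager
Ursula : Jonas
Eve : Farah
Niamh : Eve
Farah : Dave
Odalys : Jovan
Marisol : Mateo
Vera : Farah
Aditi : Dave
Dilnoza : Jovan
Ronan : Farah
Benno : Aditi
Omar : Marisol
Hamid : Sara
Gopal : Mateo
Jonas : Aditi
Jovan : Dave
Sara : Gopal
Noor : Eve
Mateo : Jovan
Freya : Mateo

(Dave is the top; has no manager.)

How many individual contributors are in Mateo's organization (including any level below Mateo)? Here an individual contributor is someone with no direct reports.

The people in Mateo's organization with no one reporting to them are Omar, Freya, Hamid. That is 3.

3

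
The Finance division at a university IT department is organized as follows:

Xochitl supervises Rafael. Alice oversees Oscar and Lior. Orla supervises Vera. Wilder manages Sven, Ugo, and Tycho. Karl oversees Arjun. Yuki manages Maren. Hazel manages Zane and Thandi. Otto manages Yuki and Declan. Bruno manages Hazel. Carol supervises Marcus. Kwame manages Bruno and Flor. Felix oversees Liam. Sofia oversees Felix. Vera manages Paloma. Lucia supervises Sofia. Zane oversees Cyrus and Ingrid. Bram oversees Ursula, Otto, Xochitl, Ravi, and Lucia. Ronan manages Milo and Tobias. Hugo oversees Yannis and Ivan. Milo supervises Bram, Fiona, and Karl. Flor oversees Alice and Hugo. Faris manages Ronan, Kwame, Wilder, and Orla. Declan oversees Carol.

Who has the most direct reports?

Direct-report counts: Faris has 4; Orla has 1; Vera has 1; Wilder has 3; Kwame has 2; Bruno has 1; Hazel has 2; Zane has 2; Flor has 2; Alice has 2; Hugo has 2; Ronan has 2; Milo has 3; Karl has 1; Bram has 5; Xochitl has 1; Lucia has 1; Sofia has 1; Felix has 1; Otto has 2; Declan has 1; Carol has 1; Yuki has 1. The largest is 5, held by Bram.

Bram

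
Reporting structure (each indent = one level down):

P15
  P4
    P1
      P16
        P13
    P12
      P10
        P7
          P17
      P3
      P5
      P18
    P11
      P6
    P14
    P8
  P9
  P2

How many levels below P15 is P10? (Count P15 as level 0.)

Chain from P10 up to P15: P10 → P12 → P4 → P15. That is 3 steps up, so P10 is 3 levels below P15.

3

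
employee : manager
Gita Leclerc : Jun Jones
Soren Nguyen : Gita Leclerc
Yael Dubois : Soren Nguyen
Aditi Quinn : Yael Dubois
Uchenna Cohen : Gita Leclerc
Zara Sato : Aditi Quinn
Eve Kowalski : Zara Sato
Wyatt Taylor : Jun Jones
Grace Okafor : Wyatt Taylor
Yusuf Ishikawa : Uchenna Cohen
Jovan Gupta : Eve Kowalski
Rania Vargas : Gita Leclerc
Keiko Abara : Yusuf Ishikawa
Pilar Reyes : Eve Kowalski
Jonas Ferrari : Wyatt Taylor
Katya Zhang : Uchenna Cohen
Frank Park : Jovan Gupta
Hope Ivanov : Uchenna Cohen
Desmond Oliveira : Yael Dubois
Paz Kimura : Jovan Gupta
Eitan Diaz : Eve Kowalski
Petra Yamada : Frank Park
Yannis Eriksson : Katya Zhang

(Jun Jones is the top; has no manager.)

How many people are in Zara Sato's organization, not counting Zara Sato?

7

Zara Sato directly manages Eve Kowalski. Under Eve Kowalski: Eitan Diaz, Pilar Reyes, Jovan Gupta, Paz Kimura, Frank Park, Petra Yamada (6). That's 7 in total.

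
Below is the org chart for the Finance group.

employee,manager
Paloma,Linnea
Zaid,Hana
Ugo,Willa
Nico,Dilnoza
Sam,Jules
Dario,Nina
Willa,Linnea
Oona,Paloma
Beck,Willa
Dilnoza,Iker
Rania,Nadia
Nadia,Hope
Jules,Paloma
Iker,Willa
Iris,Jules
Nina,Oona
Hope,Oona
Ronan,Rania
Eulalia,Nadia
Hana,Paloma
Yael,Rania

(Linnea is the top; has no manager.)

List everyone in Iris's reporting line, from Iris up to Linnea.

Iris reports to Jules. Jules reports to Paloma. Paloma reports to Linnea. Linnea is at the top.

Iris -> Jules -> Paloma -> Linnea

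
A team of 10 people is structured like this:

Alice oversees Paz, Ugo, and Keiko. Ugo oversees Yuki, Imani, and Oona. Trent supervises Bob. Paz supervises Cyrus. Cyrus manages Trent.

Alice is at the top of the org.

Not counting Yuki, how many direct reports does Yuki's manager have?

Yuki reports to Ugo. Ugo's other direct reports are Imani, Oona — 2 peers.

2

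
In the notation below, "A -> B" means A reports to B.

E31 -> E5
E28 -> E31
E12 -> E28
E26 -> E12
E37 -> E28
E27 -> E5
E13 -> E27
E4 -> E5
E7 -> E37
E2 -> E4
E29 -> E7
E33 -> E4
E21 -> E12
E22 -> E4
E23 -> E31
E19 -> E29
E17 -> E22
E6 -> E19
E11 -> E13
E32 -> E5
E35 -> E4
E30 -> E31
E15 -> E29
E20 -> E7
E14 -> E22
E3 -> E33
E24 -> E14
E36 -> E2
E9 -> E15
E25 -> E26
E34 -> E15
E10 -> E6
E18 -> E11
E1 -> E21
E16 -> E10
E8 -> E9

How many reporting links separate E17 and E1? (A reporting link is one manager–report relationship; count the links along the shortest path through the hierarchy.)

E17 is 3 levels below E5, and E1 is 5 levels below E5 (their lowest common manager). The shortest path runs up from E17 to E5 and back down to E1: 3 + 5 = 8 links.

8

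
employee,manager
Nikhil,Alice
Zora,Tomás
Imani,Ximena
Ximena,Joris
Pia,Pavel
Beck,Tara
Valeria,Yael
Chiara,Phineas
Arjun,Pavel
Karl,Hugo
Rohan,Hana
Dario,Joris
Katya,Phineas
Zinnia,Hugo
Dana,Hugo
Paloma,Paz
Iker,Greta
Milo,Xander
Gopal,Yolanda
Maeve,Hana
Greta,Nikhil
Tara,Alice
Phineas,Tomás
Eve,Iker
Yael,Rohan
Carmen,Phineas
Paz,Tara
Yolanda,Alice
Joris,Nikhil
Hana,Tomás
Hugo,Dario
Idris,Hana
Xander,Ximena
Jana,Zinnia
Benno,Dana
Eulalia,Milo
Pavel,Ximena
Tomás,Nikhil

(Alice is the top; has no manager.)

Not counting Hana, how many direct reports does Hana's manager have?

Hana reports to Tomás. Tomás's other direct reports are Phineas, Zora — 2 peers.

2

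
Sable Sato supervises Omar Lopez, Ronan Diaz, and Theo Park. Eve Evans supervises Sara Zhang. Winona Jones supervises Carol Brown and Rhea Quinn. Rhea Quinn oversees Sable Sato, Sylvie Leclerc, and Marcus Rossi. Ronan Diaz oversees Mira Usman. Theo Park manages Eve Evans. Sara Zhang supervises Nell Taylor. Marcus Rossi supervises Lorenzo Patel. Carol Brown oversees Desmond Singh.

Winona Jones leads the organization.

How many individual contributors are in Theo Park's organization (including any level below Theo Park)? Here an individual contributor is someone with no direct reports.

1

The only person in Theo Park's organization with no one reporting to them is Nell Taylor. That is 1.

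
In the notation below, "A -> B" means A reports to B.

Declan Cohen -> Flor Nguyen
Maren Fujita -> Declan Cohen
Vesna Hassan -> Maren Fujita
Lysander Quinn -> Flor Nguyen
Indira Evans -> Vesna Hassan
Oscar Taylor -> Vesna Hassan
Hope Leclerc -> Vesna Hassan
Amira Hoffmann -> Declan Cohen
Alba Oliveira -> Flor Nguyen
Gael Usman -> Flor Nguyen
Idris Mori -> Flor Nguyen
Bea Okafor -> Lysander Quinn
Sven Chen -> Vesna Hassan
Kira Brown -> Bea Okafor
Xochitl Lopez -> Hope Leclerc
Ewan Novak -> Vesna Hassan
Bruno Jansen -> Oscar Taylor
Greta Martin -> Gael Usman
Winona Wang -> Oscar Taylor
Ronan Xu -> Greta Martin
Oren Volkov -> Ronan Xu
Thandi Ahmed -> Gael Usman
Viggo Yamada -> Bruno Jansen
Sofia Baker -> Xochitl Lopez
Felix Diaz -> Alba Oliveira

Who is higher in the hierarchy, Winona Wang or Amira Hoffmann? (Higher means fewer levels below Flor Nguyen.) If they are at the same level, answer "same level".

Winona Wang is 5 levels below Flor Nguyen; Amira Hoffmann is 2. Amira Hoffmann is higher.

Amira Hoffmann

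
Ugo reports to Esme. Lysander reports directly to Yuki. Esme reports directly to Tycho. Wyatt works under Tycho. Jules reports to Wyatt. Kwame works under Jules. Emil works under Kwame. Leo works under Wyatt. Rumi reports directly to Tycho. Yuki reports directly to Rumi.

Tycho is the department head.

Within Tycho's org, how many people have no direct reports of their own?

The people in Tycho's organization with no one reporting to them are Leo, Emil, Lysander, Ugo. That is 4.

4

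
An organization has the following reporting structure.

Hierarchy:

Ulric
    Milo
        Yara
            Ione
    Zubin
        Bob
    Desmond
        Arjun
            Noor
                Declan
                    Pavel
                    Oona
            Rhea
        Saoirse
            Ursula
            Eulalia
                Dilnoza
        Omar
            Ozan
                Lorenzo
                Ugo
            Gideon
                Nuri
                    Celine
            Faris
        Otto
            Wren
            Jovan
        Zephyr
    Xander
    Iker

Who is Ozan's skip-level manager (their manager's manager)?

Desmond

Ozan reports to Omar, and Omar reports to Desmond. So Ozan's skip-level manager is Desmond.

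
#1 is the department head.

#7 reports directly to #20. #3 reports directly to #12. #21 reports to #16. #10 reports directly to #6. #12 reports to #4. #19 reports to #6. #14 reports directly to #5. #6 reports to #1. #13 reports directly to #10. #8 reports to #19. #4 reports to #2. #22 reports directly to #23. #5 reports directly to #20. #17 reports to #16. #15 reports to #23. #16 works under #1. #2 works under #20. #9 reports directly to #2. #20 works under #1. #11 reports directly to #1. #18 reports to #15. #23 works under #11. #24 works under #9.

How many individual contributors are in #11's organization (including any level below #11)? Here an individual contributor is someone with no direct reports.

2

The people in #11's organization with no one reporting to them are #18, #22. That is 2.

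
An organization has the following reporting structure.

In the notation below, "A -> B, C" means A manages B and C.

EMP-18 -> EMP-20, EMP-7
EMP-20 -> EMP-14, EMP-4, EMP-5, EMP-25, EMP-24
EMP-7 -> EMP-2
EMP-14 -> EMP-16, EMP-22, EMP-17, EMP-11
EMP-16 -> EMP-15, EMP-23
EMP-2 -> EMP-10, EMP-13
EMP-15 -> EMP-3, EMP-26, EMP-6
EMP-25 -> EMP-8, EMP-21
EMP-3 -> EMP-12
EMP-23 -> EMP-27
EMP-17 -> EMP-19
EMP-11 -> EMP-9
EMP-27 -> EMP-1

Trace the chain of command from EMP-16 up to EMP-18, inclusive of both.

EMP-16 -> EMP-14 -> EMP-20 -> EMP-18

EMP-16 reports to EMP-14. EMP-14 reports to EMP-20. EMP-20 reports to EMP-18. EMP-18 is at the top.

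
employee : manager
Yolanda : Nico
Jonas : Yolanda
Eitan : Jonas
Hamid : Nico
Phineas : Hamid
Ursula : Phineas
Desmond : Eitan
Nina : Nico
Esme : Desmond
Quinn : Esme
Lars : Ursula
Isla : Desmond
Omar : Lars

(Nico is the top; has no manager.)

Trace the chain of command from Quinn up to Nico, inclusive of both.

Quinn reports to Esme. Esme reports to Desmond. Desmond reports to Eitan. Eitan reports to Jonas. Jonas reports to Yolanda. Yolanda reports to Nico. Nico is at the top.

Quinn -> Esme -> Desmond -> Eitan -> Jonas -> Yolanda -> Nico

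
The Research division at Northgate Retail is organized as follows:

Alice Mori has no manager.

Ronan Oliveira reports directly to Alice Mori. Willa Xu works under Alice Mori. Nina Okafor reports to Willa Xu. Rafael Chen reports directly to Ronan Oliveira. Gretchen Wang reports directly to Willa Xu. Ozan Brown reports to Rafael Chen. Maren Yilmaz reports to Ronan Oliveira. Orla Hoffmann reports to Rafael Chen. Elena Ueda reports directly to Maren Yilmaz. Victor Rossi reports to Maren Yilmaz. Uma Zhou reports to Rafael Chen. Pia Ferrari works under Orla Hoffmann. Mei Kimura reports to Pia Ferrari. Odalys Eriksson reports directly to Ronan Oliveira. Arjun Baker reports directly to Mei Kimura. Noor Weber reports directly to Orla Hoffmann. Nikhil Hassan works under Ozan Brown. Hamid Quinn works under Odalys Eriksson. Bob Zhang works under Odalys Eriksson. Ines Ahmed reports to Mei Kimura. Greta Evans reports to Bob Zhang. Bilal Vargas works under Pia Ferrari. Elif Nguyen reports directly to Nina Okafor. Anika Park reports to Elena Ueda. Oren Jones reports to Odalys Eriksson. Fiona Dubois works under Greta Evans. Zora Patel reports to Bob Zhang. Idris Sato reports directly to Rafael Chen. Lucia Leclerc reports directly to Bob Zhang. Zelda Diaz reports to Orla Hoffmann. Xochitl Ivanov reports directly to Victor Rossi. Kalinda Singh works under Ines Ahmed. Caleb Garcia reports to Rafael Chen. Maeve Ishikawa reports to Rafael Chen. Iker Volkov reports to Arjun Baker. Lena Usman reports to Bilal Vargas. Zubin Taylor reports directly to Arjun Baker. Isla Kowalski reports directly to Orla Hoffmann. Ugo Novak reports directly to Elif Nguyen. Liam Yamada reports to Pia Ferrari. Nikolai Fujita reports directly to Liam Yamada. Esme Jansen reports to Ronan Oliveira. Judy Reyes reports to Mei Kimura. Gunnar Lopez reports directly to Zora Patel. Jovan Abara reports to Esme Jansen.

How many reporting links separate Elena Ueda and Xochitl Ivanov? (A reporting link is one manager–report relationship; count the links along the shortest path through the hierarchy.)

Elena Ueda is 1 level below Maren Yilmaz, and Xochitl Ivanov is 2 levels below Maren Yilmaz (their lowest common manager). The shortest path runs up from Elena Ueda to Maren Yilmaz and back down to Xochitl Ivanov: 1 + 2 = 3 links.

3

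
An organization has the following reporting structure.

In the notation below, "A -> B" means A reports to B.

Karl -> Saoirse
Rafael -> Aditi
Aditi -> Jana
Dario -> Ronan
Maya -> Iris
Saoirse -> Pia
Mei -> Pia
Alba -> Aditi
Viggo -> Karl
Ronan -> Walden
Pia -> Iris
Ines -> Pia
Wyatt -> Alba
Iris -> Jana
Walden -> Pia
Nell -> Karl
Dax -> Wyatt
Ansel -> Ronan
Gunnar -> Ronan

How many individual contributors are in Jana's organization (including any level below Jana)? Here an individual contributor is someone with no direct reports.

The people in Jana's organization with no one reporting to them are Rafael, Dax, Maya, Ines, Mei, Gunnar, Ansel, Dario, Nell, Viggo. That is 10.

10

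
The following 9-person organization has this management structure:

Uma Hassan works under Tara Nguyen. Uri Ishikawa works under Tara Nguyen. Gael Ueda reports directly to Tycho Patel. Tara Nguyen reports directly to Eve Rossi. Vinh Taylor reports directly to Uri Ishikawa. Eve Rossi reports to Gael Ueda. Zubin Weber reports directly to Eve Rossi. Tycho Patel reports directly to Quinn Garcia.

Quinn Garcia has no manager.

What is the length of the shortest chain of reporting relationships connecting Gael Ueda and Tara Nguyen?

Tara Nguyen is in Gael Ueda's organization: the chain from Tara Nguyen up to Gael Ueda is Tara Nguyen → Eve Rossi → Gael Ueda, which is 2 links.

2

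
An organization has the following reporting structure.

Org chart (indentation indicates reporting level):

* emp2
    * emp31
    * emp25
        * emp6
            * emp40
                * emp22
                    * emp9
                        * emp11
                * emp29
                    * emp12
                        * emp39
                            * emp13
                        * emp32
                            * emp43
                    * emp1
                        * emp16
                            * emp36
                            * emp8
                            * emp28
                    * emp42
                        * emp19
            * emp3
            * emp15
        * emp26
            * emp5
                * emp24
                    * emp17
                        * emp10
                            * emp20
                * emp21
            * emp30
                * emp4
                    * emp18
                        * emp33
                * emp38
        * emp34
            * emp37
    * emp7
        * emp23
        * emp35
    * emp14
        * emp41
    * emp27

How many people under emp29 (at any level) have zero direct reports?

The people in emp29's organization with no one reporting to them are emp19, emp28, emp8, emp36, emp43, emp13. That is 6.

6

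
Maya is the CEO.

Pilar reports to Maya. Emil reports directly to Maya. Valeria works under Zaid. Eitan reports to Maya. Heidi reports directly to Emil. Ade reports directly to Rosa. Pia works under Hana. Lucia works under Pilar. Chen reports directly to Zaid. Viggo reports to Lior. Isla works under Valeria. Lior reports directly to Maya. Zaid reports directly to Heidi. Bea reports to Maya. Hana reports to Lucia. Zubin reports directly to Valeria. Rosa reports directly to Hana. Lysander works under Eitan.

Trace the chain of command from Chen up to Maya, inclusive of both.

Chen -> Zaid -> Heidi -> Emil -> Maya

Chen reports to Zaid. Zaid reports to Heidi. Heidi reports to Emil. Emil reports to Maya. Maya is at the top.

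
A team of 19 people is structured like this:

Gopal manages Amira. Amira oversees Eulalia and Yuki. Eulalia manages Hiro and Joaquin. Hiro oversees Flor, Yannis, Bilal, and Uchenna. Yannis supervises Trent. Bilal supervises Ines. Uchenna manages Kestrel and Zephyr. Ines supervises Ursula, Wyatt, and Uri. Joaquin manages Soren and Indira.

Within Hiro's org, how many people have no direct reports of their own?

7

The people in Hiro's organization with no one reporting to them are Zephyr, Kestrel, Ursula, Uri, Wyatt, Trent, Flor. That is 7.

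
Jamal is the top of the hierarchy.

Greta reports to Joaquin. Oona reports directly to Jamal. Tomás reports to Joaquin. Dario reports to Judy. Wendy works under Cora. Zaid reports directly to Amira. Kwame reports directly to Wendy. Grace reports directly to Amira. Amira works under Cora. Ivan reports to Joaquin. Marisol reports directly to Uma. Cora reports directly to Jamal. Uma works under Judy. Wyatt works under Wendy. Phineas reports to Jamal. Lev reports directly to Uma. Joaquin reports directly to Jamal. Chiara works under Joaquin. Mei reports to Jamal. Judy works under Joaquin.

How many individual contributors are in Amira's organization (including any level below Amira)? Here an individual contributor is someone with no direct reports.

2

The people in Amira's organization with no one reporting to them are Zaid, Grace. That is 2.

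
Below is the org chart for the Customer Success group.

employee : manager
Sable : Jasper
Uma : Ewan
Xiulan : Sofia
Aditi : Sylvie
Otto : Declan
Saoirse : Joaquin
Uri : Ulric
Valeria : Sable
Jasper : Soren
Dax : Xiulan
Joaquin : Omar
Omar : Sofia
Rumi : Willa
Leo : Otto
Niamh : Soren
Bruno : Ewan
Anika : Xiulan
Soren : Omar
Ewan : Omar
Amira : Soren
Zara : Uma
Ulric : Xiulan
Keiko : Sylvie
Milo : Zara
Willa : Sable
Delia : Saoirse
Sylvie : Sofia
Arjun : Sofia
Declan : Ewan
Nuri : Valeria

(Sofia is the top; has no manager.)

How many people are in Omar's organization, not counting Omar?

Omar directly manages Soren, Ewan, Joaquin. Under Soren: Niamh, Amira, Jasper, Sable, Valeria, Nuri, Willa, Rumi (8). Under Ewan: Bruno, Uma, Zara, Milo, Declan, Otto, Leo (7). Under Joaquin: Saoirse, Delia (2). So Omar's organization is 3 direct reports plus everyone under them: 9 + 8 + 3 = 20.

20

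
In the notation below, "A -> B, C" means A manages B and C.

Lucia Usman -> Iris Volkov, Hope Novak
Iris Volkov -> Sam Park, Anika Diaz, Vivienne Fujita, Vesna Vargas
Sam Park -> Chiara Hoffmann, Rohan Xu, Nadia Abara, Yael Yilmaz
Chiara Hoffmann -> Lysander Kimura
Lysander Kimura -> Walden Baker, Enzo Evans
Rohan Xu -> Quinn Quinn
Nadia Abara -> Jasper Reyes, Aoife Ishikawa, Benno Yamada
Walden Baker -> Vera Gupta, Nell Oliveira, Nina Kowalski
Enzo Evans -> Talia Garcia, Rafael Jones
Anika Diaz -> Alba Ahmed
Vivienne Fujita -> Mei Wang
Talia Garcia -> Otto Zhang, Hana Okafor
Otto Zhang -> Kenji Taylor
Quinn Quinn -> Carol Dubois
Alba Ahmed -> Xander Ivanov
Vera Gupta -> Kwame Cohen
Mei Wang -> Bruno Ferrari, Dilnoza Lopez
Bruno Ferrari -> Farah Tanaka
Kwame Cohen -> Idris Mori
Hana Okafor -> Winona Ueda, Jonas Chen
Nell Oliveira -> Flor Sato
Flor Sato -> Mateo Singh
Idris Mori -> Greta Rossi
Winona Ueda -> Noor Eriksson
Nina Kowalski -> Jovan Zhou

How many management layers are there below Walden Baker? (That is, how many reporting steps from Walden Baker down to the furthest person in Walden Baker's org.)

4

The longest chain under Walden Baker runs Walden Baker → Vera Gupta → Kwame Cohen → Idris Mori → Greta Rossi, which is 4 levels below Walden Baker.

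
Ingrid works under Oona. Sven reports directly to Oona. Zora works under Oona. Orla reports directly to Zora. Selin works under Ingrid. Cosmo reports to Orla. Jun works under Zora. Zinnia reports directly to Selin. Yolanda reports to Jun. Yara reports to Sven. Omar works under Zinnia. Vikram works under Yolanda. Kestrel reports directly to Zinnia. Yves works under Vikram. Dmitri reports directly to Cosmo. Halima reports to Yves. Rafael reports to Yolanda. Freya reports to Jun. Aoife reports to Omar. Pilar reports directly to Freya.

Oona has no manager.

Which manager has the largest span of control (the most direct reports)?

Direct-report counts: Oona has 3; Zora has 2; Jun has 2; Freya has 1; Yolanda has 2; Vikram has 1; Yves has 1; Orla has 1; Cosmo has 1; Sven has 1; Ingrid has 1; Selin has 1; Zinnia has 2; Omar has 1. The largest is 3, held by Oona.

Oona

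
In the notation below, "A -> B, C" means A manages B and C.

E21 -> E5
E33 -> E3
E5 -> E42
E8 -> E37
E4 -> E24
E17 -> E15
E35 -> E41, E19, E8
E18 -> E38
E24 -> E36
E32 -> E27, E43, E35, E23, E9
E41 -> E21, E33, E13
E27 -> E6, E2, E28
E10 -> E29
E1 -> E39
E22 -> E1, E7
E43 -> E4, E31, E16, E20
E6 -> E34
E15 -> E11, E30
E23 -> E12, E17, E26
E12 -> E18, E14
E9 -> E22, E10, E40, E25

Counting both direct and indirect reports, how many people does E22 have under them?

3

E22 directly manages E1, E7. Under E1: E39 (1). E7 has no reports. So E22's organization is 2 direct reports plus everyone under them: 2 + 1 = 3.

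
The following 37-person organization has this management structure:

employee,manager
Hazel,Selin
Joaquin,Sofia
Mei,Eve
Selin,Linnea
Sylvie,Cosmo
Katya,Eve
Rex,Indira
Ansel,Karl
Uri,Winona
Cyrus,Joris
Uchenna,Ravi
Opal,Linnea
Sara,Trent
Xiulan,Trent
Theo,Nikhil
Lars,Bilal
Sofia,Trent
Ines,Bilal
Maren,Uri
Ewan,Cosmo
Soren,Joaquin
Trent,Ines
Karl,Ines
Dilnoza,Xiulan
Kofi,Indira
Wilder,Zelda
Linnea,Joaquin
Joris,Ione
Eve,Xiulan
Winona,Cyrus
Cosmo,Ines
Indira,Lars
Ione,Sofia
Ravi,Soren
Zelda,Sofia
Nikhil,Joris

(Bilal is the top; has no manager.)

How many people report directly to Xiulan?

2

Xiulan directly manages Eve, Dilnoza. That is 2 direct reports.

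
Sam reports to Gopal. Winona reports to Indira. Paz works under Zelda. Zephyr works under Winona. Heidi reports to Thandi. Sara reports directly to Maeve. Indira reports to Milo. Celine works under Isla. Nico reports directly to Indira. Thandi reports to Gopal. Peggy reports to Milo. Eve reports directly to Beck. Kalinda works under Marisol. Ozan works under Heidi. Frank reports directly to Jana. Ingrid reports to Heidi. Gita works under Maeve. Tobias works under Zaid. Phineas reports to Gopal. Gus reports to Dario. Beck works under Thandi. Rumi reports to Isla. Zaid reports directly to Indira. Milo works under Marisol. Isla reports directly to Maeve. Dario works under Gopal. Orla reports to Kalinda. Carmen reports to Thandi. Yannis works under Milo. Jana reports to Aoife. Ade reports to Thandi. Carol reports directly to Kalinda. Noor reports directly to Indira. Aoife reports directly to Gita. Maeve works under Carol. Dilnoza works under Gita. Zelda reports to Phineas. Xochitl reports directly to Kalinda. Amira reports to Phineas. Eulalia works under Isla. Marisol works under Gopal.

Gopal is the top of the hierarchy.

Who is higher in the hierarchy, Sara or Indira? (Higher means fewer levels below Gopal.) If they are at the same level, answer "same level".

Indira

Sara is 5 levels below Gopal; Indira is 3. Indira is higher.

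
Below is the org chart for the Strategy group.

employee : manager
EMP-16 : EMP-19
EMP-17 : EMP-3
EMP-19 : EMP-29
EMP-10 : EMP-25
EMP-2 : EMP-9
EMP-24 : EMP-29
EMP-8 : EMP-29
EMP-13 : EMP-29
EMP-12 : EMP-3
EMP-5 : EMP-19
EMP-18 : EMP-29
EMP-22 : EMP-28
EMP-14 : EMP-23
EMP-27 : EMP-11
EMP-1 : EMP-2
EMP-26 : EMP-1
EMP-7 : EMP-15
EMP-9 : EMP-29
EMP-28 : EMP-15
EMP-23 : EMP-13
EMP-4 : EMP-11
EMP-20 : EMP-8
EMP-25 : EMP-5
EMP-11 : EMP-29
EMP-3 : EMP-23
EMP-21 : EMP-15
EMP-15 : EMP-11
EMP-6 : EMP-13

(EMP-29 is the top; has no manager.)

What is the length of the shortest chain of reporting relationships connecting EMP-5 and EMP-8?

EMP-5 is 2 levels below EMP-29, and EMP-8 is 1 level below EMP-29 (their lowest common manager). The shortest path runs up from EMP-5 to EMP-29 and back down to EMP-8: 2 + 1 = 3 links.

3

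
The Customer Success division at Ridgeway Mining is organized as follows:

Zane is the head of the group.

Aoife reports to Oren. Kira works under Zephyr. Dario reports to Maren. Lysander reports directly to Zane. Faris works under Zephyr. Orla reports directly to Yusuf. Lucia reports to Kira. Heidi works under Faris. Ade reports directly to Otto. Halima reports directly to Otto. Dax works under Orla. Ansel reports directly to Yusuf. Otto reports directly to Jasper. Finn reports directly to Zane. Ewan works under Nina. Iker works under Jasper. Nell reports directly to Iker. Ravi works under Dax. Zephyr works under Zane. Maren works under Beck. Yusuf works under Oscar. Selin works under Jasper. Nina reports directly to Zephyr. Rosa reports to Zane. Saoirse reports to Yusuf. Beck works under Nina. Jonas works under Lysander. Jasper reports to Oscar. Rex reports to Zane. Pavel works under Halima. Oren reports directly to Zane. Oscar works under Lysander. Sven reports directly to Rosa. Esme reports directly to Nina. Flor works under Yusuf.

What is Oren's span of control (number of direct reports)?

1

Oren directly manages Aoife. That is 1 direct report.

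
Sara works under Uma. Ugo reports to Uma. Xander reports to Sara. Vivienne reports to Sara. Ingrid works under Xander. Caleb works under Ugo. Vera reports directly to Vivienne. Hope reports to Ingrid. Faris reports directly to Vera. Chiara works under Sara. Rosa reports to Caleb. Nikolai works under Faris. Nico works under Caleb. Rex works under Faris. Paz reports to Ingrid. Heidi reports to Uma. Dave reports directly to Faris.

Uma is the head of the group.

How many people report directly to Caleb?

2

Caleb directly manages Rosa, Nico. That is 2 direct reports.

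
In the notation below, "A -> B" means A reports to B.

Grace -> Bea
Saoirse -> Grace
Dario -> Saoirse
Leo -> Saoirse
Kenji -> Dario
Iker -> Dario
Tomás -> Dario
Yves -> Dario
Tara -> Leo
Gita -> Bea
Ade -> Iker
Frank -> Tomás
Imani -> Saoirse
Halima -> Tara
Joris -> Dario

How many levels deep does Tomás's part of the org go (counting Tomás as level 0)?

1

The longest chain under Tomás runs Tomás → Frank, which is 1 level below Tomás.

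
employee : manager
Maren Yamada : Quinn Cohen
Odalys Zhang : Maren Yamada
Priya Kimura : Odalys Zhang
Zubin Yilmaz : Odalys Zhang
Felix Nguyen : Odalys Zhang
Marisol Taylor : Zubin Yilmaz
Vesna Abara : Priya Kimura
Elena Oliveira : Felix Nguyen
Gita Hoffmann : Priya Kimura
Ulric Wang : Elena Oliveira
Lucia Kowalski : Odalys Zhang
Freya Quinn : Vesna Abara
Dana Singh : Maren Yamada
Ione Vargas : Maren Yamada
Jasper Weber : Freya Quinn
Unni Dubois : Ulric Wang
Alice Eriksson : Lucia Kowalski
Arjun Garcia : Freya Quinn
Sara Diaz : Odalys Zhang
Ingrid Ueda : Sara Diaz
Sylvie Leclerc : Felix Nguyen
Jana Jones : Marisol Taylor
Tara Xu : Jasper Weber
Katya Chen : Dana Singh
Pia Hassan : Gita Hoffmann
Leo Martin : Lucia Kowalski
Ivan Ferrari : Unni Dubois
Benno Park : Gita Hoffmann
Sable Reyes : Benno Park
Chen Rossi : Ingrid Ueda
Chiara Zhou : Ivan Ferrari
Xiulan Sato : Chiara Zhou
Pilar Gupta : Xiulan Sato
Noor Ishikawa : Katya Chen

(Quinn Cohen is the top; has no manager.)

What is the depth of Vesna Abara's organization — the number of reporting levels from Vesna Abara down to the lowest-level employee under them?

The longest chain under Vesna Abara runs Vesna Abara → Freya Quinn → Jasper Weber → Tara Xu, which is 3 levels below Vesna Abara.

3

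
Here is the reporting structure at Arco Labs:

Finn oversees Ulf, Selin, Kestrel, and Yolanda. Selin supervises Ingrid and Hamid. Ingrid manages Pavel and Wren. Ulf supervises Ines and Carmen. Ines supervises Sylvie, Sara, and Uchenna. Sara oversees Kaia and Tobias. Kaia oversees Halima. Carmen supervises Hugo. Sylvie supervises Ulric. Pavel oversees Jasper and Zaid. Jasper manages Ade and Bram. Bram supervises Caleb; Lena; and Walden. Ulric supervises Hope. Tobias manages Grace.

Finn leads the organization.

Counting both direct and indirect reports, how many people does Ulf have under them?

Ulf directly manages Ines, Carmen. Under Ines: Uchenna, Sylvie, Ulric, Hope, Sara, Tobias, Grace, Kaia, Halima (9). Under Carmen: Hugo (1). So Ulf's organization is 2 direct reports plus everyone under them: 10 + 2 = 12.

12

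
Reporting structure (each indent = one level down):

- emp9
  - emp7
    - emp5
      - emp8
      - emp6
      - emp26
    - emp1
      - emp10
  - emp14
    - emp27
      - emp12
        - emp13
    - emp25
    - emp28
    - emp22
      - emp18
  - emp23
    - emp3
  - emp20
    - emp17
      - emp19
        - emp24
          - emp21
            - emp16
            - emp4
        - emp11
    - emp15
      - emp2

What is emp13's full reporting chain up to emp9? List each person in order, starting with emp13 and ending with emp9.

emp13 -> emp12 -> emp27 -> emp14 -> emp9

emp13 reports to emp12. emp12 reports to emp27. emp27 reports to emp14. emp14 reports to emp9. emp9 is at the top.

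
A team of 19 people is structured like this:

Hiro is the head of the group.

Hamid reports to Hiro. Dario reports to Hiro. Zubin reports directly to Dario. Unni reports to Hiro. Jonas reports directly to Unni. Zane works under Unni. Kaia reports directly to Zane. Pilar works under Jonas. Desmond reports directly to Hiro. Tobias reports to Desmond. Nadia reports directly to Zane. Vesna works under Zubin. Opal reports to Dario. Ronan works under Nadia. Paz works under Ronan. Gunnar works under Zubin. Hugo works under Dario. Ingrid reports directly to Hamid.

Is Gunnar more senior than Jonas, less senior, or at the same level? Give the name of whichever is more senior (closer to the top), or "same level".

Gunnar is 3 levels below Hiro; Jonas is 2. Jonas is higher.

Jonas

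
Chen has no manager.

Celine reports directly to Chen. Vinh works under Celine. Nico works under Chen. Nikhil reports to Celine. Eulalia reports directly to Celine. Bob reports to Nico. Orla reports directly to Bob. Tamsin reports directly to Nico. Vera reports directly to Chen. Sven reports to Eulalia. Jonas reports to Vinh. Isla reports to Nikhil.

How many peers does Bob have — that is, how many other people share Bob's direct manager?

Bob reports to Nico. Nico's other direct reports are Tamsin — 1 peer.

1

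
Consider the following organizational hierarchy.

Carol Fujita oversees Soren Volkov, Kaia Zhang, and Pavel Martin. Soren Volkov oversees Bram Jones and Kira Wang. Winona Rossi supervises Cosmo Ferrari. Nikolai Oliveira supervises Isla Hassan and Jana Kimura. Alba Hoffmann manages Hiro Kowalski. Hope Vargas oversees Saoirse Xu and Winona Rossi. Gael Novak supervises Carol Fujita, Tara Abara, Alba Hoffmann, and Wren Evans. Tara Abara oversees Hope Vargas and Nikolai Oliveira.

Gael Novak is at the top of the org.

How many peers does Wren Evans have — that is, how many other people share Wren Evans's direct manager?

Wren Evans reports to Gael Novak. Gael Novak's other direct reports are Carol Fujita, Tara Abara, Alba Hoffmann — 3 peers.

3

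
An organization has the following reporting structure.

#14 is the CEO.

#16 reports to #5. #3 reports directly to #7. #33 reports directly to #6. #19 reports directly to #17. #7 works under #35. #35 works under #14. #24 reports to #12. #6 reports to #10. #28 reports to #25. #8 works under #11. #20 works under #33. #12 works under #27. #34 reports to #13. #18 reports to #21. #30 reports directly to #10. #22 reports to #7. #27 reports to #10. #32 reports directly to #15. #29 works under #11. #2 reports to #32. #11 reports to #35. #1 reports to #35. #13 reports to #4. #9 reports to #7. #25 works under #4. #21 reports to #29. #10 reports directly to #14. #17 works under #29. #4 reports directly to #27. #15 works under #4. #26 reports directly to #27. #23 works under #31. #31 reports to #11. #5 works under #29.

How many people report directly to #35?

#35 directly manages #11, #7, #1. That is 3 direct reports.

3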